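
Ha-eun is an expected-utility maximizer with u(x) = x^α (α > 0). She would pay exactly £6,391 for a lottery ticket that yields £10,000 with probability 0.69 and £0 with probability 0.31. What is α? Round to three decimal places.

Since u(0) = 0, the lottery's EU is 0.69·10000^α.
Equating: 6391^α = 0.69·10000^α, i.e. 0.6391^α = 0.69.
Take logs: α = ln 0.69 / ln(6391/10000) ≈ 0.82883.

α ≈ 0.829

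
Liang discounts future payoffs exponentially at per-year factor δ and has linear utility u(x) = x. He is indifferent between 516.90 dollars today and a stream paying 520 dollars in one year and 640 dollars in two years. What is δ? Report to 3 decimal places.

The stream is worth 520δ + 640δ² today, so 520δ + 640δ² = 516.90.
Rearranged: 640δ² + 520δ − 516.90 = 0.
By the quadratic formula (taking the positive root), δ = (−520 + √1593664.00) / 1280 ≈ 0.580.

δ ≈ 0.580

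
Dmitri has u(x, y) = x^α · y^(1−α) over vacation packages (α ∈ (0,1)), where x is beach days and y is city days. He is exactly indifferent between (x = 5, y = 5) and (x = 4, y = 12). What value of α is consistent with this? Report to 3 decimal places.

Indifference: 5^α · 5^(1−α) = 4^α · 12^(1−α).
(5/4)^α = (12/5)^(1−α); take logs: α·ln(5/4) = (1−α)·ln(12/5), i.e. α·0.223144 = (1−α)·0.875469.
With A = 0.223144 and B = 0.875469: α·A = (1−α)·B, so α = B/(A+B) = 0.875469/1.098613 ≈ 0.797.

α ≈ 0.797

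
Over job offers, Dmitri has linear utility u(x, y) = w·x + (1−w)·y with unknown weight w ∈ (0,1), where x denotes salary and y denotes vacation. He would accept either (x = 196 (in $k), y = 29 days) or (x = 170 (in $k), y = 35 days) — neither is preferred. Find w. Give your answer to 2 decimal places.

w = 0.19

Equating utilities: w·196 + (1−w)·29 = w·170 + (1−w)·35.
Rearranging, 26·w − 6·(1−w) = 0.
The marginal rate of substitution is 6/26, so w = 6/(26+6) = 0.19.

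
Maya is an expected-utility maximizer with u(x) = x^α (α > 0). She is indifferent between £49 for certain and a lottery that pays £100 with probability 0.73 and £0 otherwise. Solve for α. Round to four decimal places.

Since u(0) = 0, the lottery's EU is 0.73·100^α.
Setting u(49) equal to that: 49^α = 0.73·100^α ⇒ (49/100)^α = 0.73.
α = ln(0.73) / ln(49/100) = -0.3147107/-0.7133499 ≈ 0.4412.

α ≈ 0.4412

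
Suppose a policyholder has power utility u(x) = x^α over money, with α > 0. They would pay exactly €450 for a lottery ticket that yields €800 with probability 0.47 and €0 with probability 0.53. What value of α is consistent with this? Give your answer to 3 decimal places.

α ≈ 1.312

The lottery's expected utility is 0.47·u(800) + 0.53·u(0) = 0.47·800^α (since u(0) = 0 for α > 0).
Setting u(450) equal to that: 450^α = 0.47·800^α ⇒ (450/800)^α = 0.47.
α = ln(0.47) / ln(450/800) = -0.755023/-0.575364 ≈ 1.312.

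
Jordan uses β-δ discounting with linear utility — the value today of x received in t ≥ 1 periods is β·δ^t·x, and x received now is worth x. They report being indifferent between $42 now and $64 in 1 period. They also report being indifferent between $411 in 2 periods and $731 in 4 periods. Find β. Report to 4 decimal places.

β ≈ 0.8752

The second indifference involves only future payoffs, so β cancels: β·δ^2·411 = β·δ^4·731, giving δ^2 = 411/731 = 0.56224, so δ = 0.74983.
Substituting δ into 42 = β·δ·64: β = 42/(47.989) ≈ 0.8752.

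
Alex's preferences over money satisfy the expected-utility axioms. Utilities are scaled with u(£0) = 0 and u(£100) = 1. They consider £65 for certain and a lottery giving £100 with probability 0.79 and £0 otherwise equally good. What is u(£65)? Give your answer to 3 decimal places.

0.790

The indifference gives u(£65) = 0.79·u(£100) + 0.21·u(£0) = 0.79·1 + 0.21·0 = 0.79.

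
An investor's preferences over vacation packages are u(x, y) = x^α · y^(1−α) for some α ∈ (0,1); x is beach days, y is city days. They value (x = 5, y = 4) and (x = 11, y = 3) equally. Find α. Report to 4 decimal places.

α ≈ 0.2673

Set the two utilities equal: 5^α·4^(1−α) = 11^α·3^(1−α).
(5/11)^α = (3/4)^(1−α); take logs: α·ln(5/11) = (1−α)·ln(3/4), i.e. α·-0.7884574 = (1−α)·-0.2876821.
With A = -0.7884574 and B = -0.2876821: α·A = (1−α)·B, so α = B/(A+B) = -0.2876821/-1.0761395 ≈ 0.2673.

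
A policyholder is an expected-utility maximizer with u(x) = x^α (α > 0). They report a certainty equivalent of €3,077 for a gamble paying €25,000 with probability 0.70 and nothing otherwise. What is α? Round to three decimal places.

Since u(0) = 0, the lottery's EU is 0.70·25000^α.
Indifference: 3077^α = 0.70·25000^α, so (3077/25000)^α = 0.70.
Take logs: α = ln 0.70 / ln(3077/25000) ≈ 0.17026.

α ≈ 0.170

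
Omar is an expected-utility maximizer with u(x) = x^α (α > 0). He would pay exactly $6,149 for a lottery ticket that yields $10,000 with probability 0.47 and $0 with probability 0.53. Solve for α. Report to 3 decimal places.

The lottery's expected utility is 0.47·u(10000) + 0.53·u(0) = 0.47·10000^α (since u(0) = 0 for α > 0).
Setting u(6149) equal to that: 6149^α = 0.47·10000^α ⇒ (6149/10000)^α = 0.47.
α = ln(0.47) / ln(6149/10000) = -0.755023/-0.486296 ≈ 1.553.

α ≈ 1.553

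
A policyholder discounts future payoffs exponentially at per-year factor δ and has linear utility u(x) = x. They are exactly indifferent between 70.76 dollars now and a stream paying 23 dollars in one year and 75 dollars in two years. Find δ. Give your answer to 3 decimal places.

δ ≈ 0.830

Equating present values: 70.76 = 23δ + 75δ².
That is, 75δ² + 23δ − 70.76 = 0, a quadratic in δ.
δ = (−23 + √(23² + 4·75·70.76)) / (2·75) = (−23 + √21757.00) / 150 ≈ 0.830.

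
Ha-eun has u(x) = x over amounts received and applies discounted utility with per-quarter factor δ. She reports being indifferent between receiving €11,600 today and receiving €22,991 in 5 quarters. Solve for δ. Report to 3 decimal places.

δ ≈ 0.872

Indifference means u(11600) = δ^5 · u(22991), so δ^5 = u(11600)/u(22991).
With u(x) = x: δ^5 = 11600/22991 = 0.50455.
Hence δ = (0.50455)^(1/5) = 0.87213.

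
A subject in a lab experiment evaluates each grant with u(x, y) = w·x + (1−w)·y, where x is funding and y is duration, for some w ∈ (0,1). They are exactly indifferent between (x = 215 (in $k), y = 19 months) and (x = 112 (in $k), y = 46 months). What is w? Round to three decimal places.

w = 0.208

u(215,19) = u(112,46) means w·215 + (1−w)·19 = w·112 + (1−w)·46.
Rearranging, 103·w − 27·(1−w) = 0.
Hence w = 27/(103+27) = 27/130 = 0.208.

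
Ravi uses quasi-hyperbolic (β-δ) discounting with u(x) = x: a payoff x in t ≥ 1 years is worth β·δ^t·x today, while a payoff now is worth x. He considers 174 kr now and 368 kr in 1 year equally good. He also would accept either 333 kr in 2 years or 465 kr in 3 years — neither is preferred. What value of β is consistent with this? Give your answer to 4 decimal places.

From the later pair, β·δ^2·333 = β·δ^3·465; dividing through, δ = 333/465 = 0.71613.
Substituting δ into 174 = β·δ·368: β = 174/(263.535) ≈ 0.6603.

β ≈ 0.6603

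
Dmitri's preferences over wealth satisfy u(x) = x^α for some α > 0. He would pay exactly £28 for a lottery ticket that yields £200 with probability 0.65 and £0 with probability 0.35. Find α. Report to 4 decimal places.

α ≈ 0.2191

The lottery's expected utility is 0.65·u(200) + 0.35·u(0) = 0.65·200^α (since u(0) = 0 for α > 0).
Indifference: 28^α = 0.65·200^α, so (28/200)^α = 0.65.
Take logs: α = ln 0.65 / ln(28/200) ≈ 0.219104.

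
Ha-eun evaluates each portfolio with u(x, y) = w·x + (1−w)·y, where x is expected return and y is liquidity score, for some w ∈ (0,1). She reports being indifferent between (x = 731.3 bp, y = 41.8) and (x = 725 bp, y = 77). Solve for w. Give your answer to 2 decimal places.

Indifference: w·731.3 + (1−w)·41.8 = w·725 + (1−w)·77.
w·(731.3−725) = (1−w)·(77−41.8), i.e. w·6.3 = (1−w)·35.2.
Hence w = 35.2/(6.3+35.2) = 35.2/41.5 = 0.85.

w = 0.85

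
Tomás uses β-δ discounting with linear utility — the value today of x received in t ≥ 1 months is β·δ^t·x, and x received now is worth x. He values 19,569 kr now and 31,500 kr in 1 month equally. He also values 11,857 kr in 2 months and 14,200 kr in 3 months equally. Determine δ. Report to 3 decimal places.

δ ≈ 0.835

The second indifference involves only future payoffs, so β cancels: β·δ^2·11857 = β·δ^3·14200, giving δ = 11857/14200 = 0.83500.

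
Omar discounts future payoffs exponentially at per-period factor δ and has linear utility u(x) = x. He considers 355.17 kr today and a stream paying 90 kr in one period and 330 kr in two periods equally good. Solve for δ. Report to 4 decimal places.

δ ≈ 0.9100

Equating present values: 355.17 = 90δ + 330δ².
So 330δ² + 90δ − 355.17 = 0.
The positive root is δ = [−90 + √(90² + 4·330·355.17)] / (2·330) = (−90 + 690.597)/660 ≈ 0.9100.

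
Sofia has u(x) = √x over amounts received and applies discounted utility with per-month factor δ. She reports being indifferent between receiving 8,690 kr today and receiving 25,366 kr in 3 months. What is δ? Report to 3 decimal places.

Indifference means u(8690) = δ^3 · u(25366), so δ^3 = u(8690)/u(25366).
With u(x) = √x: δ^3 = √8690/√25366 = √(8690/25366) = 0.58531.
Hence δ = (0.58531)^(1/3) = 0.83649.

δ ≈ 0.836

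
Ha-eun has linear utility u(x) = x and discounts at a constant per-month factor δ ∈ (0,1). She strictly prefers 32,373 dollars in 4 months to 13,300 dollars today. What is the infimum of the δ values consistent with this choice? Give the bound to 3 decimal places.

The preference means 13300 < δ^4·32373.
Hence δ^4 > 13300/32373 = 0.41084, and x ↦ x^(1/4) is increasing on (0,∞).
δ > 0.41084^(1/4) = 0.801.

δ > 0.801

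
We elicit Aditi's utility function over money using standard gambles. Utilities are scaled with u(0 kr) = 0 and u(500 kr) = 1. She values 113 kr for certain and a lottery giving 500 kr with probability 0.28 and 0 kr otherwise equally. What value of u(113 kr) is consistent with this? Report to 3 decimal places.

0.280

By the standard-gamble method, u(113 kr) is just the indifference probability on the best outcome: 0.28.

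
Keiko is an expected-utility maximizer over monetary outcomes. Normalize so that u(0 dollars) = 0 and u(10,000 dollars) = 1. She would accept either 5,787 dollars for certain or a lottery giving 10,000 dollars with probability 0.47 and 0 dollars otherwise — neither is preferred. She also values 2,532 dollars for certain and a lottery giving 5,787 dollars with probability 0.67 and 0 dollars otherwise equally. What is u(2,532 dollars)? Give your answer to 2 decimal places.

First, u(5,787 dollars) = 0.47·u(10,000 dollars) + 0.53·u(0 dollars) = 0.47.
The second indifference gives u(2,532 dollars) = 0.67·u(5,787 dollars) + 0.33·u(0 dollars) = 0.67·0.47 + 0.33·0.00 = 0.3149.

0.31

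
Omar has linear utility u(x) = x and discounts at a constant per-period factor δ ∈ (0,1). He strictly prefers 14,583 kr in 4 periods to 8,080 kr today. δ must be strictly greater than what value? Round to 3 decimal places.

Under u(x) = x this choice says 8080 < δ^4·14583.
Dividing by 14583: δ^4 > 0.55407. Both sides are positive, so the 4th root keeps the direction.
δ > 0.55407^(1/4) = 0.863.

δ > 0.863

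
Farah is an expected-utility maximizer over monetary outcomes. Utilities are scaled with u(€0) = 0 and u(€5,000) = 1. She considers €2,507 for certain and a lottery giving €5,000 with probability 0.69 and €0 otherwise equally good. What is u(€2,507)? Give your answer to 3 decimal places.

0.690

By the standard-gamble method, u(€2,507) is just the indifference probability on the best outcome: 0.69.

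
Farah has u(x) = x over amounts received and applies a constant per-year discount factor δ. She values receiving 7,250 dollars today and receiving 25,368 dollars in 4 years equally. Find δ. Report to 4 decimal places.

δ ≈ 0.7312

Equating discounted utilities: u(7250) = δ^4·u(25368) ⇒ δ^4 = u(7250)/u(25368).
With u(x) = x: δ^4 = 7250/25368 = 0.28579.
Taking the 4th root: δ = 0.28579^(1/4) ≈ 0.7312.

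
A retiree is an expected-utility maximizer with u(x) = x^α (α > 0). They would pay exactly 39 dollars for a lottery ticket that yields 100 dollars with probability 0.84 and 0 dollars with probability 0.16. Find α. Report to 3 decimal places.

Since u(0) = 0, the lottery's EU is 0.84·100^α.
Equating: 39^α = 0.84·100^α, i.e. 0.3900^α = 0.84.
Taking logs: α·ln(39/100) = ln(0.84), so α = -0.174353 / -0.941609 ≈ 0.185.

α ≈ 0.185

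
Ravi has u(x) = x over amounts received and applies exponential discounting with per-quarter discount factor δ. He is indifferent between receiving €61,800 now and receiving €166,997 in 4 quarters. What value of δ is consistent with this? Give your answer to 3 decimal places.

δ ≈ 0.780

Indifference means u(61800) = δ^4 · u(166997), so δ^4 = u(61800)/u(166997).
With u(x) = x: δ^4 = 61800/166997 = 0.37007.
Taking the 4th root: δ = 0.37007^(1/4) ≈ 0.780.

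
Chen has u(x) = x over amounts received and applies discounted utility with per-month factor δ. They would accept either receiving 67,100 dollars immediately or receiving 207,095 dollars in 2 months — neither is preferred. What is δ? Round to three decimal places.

The payoff in 2 months is discounted by δ^2, so u(67100) = δ^2·u(207095) and δ^2 = u(67100)/u(207095).
With u(x) = x: δ^2 = 67100/207095 = 0.32401.
Hence δ = (0.32401)^(1/2) = 0.56922.

δ ≈ 0.569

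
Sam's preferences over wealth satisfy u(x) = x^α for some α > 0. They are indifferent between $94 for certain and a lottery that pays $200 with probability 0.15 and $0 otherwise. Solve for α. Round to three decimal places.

α ≈ 2.513

EU(lottery) = 0.15·200^α + 0.85·0 = 0.15·200^α.
Setting u(94) equal to that: 94^α = 0.15·200^α ⇒ (94/200)^α = 0.15.
Taking logs: α·ln(94/200) = ln(0.15), so α = -1.897120 / -0.755023 ≈ 2.513.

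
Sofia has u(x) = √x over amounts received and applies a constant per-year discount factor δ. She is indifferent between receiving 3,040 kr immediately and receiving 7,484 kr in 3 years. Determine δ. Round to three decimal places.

δ ≈ 0.861

Equating discounted utilities: u(3040) = δ^3·u(7484) ⇒ δ^3 = u(3040)/u(7484).
With u(x) = √x: δ^3 = √3040/√7484 = √(3040/7484) = 0.63734.
Hence δ = (0.63734)^(1/3) = 0.86058.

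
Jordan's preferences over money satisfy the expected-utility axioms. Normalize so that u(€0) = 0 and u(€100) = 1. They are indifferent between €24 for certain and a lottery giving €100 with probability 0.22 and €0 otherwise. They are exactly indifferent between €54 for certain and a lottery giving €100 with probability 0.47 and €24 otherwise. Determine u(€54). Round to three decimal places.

0.587

From the first indifference, u(€24) = 0.22·u(€100) + 0.78·u(€0) = 0.22·1 + 0.78·0 = 0.22.
The second indifference gives u(€54) = 0.47·u(€100) + 0.53·u(€24) = 0.47·1.00 + 0.53·0.22 = 0.5866.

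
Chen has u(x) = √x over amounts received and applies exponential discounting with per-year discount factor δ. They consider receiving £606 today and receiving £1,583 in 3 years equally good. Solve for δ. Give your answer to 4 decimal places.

The payoff in 3 years is discounted by δ^3, so u(606) = δ^3·u(1583) and δ^3 = u(606)/u(1583).
With u(x) = √x: δ^3 = √606/√1583 = √(606/1583) = 0.61872.
Hence δ = (0.61872)^(1/3) = 0.852116.

δ ≈ 0.8521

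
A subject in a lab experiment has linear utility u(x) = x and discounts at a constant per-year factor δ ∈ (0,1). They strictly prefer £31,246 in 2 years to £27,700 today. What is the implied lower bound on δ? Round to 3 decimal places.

δ > 0.942

Under u(x) = x this choice says 27700 < δ^2·31246.
Dividing by 31246: δ^2 > 0.88651. Both sides are positive, so the square root keeps the direction.
δ > 0.88651^(1/2) = 0.942.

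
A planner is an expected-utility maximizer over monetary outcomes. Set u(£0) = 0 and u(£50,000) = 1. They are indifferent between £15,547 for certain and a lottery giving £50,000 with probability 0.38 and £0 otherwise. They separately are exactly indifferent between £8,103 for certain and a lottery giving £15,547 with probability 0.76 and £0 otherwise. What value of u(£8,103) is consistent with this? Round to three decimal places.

0.289

The first gamble pins u(£15,547): it must equal 0.38·1 + 0.62·0 = 0.38.
Chaining: u(£8,103) = 0.76·0.38 + 0.24·0.00 = 0.2888.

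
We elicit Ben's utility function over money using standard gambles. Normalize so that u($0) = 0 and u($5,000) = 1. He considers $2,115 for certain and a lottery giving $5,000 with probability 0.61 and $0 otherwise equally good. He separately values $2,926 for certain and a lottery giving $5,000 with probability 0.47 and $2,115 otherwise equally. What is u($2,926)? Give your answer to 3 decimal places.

0.793

The first gamble pins u($2,115): it must equal 0.61·1 + 0.39·0 = 0.61.
The second indifference gives u($2,926) = 0.47·u($5,000) + 0.53·u($2,115) = 0.47·1.00 + 0.53·0.61 = 0.7933.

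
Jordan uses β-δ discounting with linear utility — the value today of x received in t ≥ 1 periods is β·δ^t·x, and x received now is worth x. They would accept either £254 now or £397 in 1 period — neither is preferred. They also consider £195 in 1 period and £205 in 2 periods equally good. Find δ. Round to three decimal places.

From the later pair, β·δ^1·195 = β·δ^2·205; dividing through, δ = 195/205 = 0.95122.

δ ≈ 0.951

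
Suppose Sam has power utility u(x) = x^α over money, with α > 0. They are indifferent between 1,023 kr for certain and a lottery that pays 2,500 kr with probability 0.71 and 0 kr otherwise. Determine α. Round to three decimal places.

The lottery's expected utility is 0.71·u(2500) + 0.29·u(0) = 0.71·2500^α (since u(0) = 0 for α > 0).
Indifference: 1023^α = 0.71·2500^α, so (1023/2500)^α = 0.71.
α = ln(0.71) / ln(1023/2500) = -0.342490/-0.893551 ≈ 0.383.

α ≈ 0.383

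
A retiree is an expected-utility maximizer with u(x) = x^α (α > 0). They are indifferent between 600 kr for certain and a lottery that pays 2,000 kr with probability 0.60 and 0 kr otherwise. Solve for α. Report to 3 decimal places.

α ≈ 0.424

EU(lottery) = 0.60·2000^α + 0.40·0 = 0.60·2000^α.
Equating: 600^α = 0.60·2000^α, i.e. 0.3000^α = 0.60.
α = ln(0.60) / ln(600/2000) = -0.510826/-1.203973 ≈ 0.424.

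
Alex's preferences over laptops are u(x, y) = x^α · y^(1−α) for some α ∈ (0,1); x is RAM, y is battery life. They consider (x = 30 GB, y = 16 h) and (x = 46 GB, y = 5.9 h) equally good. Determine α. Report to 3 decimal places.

Indifference: 30^α · 16^(1−α) = 46^α · 5.9^(1−α).
Taking logs: α·ln 30 + (1−α)·ln 16 = α·ln 46 + (1−α)·ln 5.9, i.e. α·-0.427444 = (1−α)·-0.997636.
So α/(1−α) = (-0.997636)/(-0.427444) = 2.333957, and α = 2.333957/3.333957 ≈ 0.700.

α ≈ 0.700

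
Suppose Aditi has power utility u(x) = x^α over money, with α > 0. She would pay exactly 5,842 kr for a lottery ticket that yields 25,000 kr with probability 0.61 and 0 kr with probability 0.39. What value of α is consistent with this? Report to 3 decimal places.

α ≈ 0.340

Since u(0) = 0, the lottery's EU is 0.61·25000^α.
Setting u(5842) equal to that: 5842^α = 0.61·25000^α ⇒ (5842/25000)^α = 0.61.
α = ln(0.61) / ln(5842/25000) = -0.494296/-1.453803 ≈ 0.340.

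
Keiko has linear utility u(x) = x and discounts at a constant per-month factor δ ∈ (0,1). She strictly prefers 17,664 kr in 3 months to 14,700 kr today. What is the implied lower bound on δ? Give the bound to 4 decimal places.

δ > 0.9406

Under u(x) = x this choice says 14700 < δ^3·17664.
So δ^3 > 14700/17664 = 0.83220; taking the cube root of both positive sides preserves the inequality.
δ > (14700/17664)^(1/3) ≈ 0.9406.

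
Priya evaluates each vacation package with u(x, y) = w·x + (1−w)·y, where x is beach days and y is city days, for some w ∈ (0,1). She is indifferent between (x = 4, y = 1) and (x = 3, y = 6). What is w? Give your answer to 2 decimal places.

w = 0.83

Equating utilities: w·4 + (1−w)·1 = w·3 + (1−w)·6.
Collecting terms: w·1 = (1−w)·5.
Hence w = 5/(1+5) = 5/6 = 0.83.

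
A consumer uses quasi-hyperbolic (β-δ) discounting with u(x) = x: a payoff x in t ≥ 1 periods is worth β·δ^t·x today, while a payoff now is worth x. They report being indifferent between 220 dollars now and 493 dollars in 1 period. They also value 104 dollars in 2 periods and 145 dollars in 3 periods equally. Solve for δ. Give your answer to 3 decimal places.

δ ≈ 0.717

From the later pair, β·δ^2·104 = β·δ^3·145; dividing through, δ = 104/145 = 0.71724.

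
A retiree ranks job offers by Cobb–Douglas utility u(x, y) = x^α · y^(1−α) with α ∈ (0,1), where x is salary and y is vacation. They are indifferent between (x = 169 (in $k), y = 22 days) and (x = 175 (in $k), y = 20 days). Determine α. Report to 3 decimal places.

α ≈ 0.732

Set the two utilities equal: 169^α·22^(1−α) = 175^α·20^(1−α).
Rearrange to (169/175)^α = (20/22)^(1−α) and take logs: α·-0.034887 = (1−α)·-0.095310.
So α/(1−α) = (-0.095310)/(-0.034887) = 2.731963, and α = 2.731963/3.731963 ≈ 0.732.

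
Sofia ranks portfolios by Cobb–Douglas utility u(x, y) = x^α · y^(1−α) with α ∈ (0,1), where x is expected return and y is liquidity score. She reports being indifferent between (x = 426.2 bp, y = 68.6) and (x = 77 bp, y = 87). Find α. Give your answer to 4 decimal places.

α ≈ 0.1219

Indifference: 426.2^α · 68.6^(1−α) = 77^α · 87^(1−α).
(426.2/77)^α = (87/68.6)^(1−α); take logs: α·ln(426.2/77) = (1−α)·ln(87/68.6), i.e. α·1.7111033 = (1−α)·0.2376156.
Thus α·(1.9487189) = 0.2376156, so α = 0.2376156/1.9487189 ≈ 0.1219.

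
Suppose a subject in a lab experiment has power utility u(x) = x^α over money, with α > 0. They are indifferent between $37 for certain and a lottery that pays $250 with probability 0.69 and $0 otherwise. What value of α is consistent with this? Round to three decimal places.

α ≈ 0.194

The lottery's expected utility is 0.69·u(250) + 0.31·u(0) = 0.69·250^α (since u(0) = 0 for α > 0).
Setting u(37) equal to that: 37^α = 0.69·250^α ⇒ (37/250)^α = 0.69.
α = ln(0.69) / ln(37/250) = -0.371064/-1.910543 ≈ 0.194.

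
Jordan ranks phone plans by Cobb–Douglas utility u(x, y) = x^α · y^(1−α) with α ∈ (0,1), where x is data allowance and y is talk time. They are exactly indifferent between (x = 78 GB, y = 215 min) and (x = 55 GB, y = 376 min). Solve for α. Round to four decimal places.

α ≈ 0.6154

Indifference: 78^α · 215^(1−α) = 55^α · 376^(1−α).
Taking logs: α·ln 78 + (1−α)·ln 215 = α·ln 55 + (1−α)·ln 376, i.e. α·0.3493756 = (1−α)·0.5589511.
With A = 0.3493756 and B = 0.5589511: α·A = (1−α)·B, so α = B/(A+B) = 0.5589511/0.9083267 ≈ 0.6154.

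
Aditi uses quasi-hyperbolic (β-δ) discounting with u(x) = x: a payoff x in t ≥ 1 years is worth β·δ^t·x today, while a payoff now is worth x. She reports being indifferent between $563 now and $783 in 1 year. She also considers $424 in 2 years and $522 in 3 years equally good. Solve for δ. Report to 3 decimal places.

Both payoffs in the second observation are in the future, so β drops out: δ^2·424 = δ^3·522 ⇒ δ = 424/522 = 0.81226.

δ ≈ 0.812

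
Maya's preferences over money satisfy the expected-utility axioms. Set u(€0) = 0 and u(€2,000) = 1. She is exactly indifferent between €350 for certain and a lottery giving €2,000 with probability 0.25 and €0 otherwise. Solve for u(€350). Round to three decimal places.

0.250

The indifference gives u(€350) = 0.25·u(€2,000) + 0.75·u(€0) = 0.25·1 + 0.75·0 = 0.25.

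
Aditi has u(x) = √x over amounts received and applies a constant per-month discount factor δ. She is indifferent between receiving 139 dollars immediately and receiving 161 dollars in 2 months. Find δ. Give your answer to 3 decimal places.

Equating discounted utilities: u(139) = δ^2·u(161) ⇒ δ^2 = u(139)/u(161).
Since u(x) = √x, δ^2 = √(139/161) = 0.92917.
So δ = 0.92917^(1/2) ≈ 0.964.

δ ≈ 0.964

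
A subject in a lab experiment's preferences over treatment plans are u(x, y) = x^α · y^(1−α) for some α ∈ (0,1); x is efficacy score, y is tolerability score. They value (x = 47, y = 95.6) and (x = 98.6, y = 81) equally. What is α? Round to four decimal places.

The Cobb–Douglas utilities coincide, so 47^α·95.6^(1−α) = 98.6^α·81^(1−α).
Taking logs: α·ln 47 + (1−α)·ln 95.6 = α·ln 98.6 + (1−α)·ln 81, i.e. α·-0.7409237 = (1−α)·-0.1657237.
So α/(1−α) = (-0.1657237)/(-0.7409237) = 0.2236717, and α = 0.2236717/1.2236717 ≈ 0.1828.

α ≈ 0.1828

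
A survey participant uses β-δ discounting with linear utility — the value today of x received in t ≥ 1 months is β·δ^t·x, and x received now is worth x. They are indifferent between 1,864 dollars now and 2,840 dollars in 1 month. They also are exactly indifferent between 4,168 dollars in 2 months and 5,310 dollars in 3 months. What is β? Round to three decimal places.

β ≈ 0.836

Both payoffs in the second observation are in the future, so β drops out: δ^2·4168 = δ^3·5310 ⇒ δ = 4168/5310 = 0.78493.
The first indifference: 1864 = β·δ·2840, so β = 1864/(δ·2840) = 1864/(0.78493·2840) ≈ 0.836.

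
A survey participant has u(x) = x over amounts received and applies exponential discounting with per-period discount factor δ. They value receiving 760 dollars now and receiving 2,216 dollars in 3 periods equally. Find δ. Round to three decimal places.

The payoff in 3 periods is discounted by δ^3, so u(760) = δ^3·u(2216) and δ^3 = u(760)/u(2216).
With u(x) = x: δ^3 = 760/2216 = 0.34296.
So δ = 0.34296^(1/3) ≈ 0.700.

δ ≈ 0.700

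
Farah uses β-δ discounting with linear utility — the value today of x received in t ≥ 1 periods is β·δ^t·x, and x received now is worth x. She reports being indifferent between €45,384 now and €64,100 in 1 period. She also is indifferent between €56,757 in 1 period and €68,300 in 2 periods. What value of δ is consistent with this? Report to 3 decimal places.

δ ≈ 0.831

Both payoffs in the second observation are in the future, so β drops out: δ^1·56757 = δ^2·68300 ⇒ δ = 56757/68300 = 0.83100.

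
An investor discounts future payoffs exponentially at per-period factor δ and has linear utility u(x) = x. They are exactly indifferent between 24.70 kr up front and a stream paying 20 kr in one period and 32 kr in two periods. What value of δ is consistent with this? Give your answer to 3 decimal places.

Present value of the stream is 20·δ + 32·δ². Indifference gives 20δ + 32δ² = 24.70.
So 32δ² + 20δ − 24.70 = 0.
By the quadratic formula (taking the positive root), δ = (−20 + √3561.60) / 64 ≈ 0.620.

δ ≈ 0.620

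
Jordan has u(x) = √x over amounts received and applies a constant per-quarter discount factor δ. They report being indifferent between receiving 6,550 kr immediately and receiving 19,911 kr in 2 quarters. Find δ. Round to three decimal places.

δ ≈ 0.757

Equating discounted utilities: u(6550) = δ^2·u(19911) ⇒ δ^2 = u(6550)/u(19911).
With u(x) = √x: δ^2 = √6550/√19911 = √(6550/19911) = 0.57355.
Taking the square root: δ = 0.57355^(1/2) ≈ 0.757.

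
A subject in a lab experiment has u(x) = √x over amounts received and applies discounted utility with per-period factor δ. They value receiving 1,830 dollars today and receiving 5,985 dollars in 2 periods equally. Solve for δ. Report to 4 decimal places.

Indifference means u(1830) = δ^2 · u(5985), so δ^2 = u(1830)/u(5985).
Since u(x) = √x, δ^2 = √(1830/5985) = 0.55296.
Hence δ = (0.55296)^(1/2) = 0.743613.

δ ≈ 0.7436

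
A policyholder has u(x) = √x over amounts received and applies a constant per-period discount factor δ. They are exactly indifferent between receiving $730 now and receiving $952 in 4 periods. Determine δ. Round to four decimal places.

The payoff in 4 periods is discounted by δ^4, so u(730) = δ^4·u(952) and δ^4 = u(730)/u(952).
With u(x) = √x: δ^4 = √730/√952 = √(730/952) = 0.87568.
Hence δ = (0.87568)^(1/4) = 0.967355.

δ ≈ 0.9674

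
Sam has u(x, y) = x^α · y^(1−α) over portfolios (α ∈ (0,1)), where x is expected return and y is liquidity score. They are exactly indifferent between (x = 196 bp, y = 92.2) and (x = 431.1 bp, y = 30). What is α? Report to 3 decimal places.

α ≈ 0.588

The Cobb–Douglas utilities coincide, so 196^α·92.2^(1−α) = 431.1^α·30^(1−α).
Rearrange to (196/431.1)^α = (30/92.2)^(1−α) and take logs: α·-0.788225 = (1−α)·-1.122763.
So α/(1−α) = (-1.122763)/(-0.788225) = 1.424419, and α = 1.424419/2.424419 ≈ 0.588.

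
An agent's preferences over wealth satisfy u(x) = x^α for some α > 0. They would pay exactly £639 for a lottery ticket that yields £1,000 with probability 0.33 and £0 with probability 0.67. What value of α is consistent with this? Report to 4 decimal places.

The lottery's expected utility is 0.33·u(1000) + 0.67·u(0) = 0.33·1000^α (since u(0) = 0 for α > 0).
Indifference: 639^α = 0.33·1000^α, so (639/1000)^α = 0.33.
Taking logs: α·ln(639/1000) = ln(0.33), so α = -1.1086626 / -0.4478508 ≈ 2.4755.

α ≈ 2.4755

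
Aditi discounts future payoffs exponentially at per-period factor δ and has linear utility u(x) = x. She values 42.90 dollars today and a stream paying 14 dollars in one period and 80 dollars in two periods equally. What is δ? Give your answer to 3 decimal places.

δ ≈ 0.650

Equating present values: 42.90 = 14δ + 80δ².
Rearranged: 80δ² + 14δ − 42.90 = 0.
By the quadratic formula (taking the positive root), δ = (−14 + √13924.00) / 160 ≈ 0.650.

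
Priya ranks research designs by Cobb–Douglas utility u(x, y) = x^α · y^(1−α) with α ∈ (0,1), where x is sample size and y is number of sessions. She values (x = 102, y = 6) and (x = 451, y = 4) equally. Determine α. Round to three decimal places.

The Cobb–Douglas utilities coincide, so 102^α·6^(1−α) = 451^α·4^(1−α).
(102/451)^α = (4/6)^(1−α); take logs: α·ln(102/451) = (1−α)·ln(4/6), i.e. α·-1.486495 = (1−α)·-0.405465.
Thus α·(-1.891960) = -0.405465, so α = -0.405465/-1.891960 ≈ 0.214.

α ≈ 0.214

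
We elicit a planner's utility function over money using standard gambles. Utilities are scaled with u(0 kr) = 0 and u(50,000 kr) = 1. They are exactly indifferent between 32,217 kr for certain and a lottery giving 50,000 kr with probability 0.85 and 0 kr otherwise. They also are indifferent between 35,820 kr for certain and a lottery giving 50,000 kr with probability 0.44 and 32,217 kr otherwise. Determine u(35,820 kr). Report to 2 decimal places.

From the first indifference, u(32,217 kr) = 0.85·u(50,000 kr) + 0.15·u(0 kr) = 0.85·1 + 0.15·0 = 0.85.
The second indifference gives u(35,820 kr) = 0.44·u(50,000 kr) + 0.56·u(32,217 kr) = 0.44·1.00 + 0.56·0.85 = 0.9160.

0.92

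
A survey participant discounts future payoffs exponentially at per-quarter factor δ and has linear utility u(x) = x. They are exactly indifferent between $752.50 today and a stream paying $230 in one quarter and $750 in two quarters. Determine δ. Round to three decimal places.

Equating present values: 752.50 = 230δ + 750δ².
Rearranged: 750δ² + 230δ − 752.50 = 0.
By the quadratic formula (taking the positive root), δ = (−230 + √2310400.00) / 1500 ≈ 0.860.

δ ≈ 0.860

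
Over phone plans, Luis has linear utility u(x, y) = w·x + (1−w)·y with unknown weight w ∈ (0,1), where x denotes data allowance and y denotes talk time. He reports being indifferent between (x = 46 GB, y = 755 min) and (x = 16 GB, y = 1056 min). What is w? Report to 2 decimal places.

u(46,755) = u(16,1056) means w·46 + (1−w)·755 = w·16 + (1−w)·1056.
w·(46−16) = (1−w)·(1056−755), i.e. w·30 = (1−w)·301.
So w/(1−w) = 301/30 = 10.0333, giving w = 301/(30+301) = 0.91.

w = 0.91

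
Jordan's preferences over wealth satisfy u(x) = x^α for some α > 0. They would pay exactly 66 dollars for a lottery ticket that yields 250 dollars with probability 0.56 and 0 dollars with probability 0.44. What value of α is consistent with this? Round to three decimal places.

The lottery's expected utility is 0.56·u(250) + 0.44·u(0) = 0.56·250^α (since u(0) = 0 for α > 0).
Setting u(66) equal to that: 66^α = 0.56·250^α ⇒ (66/250)^α = 0.56.
Taking logs: α·ln(66/250) = ln(0.56), so α = -0.579818 / -1.331806 ≈ 0.435.

α ≈ 0.435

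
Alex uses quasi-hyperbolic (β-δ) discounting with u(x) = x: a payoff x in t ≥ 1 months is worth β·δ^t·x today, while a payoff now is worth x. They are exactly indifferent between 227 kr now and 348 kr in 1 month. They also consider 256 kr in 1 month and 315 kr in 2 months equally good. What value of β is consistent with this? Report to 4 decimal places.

β ≈ 0.8026

The second indifference involves only future payoffs, so β cancels: β·δ^1·256 = β·δ^2·315, giving δ = 256/315 = 0.81270.
Now use the now-vs-future pair: 227 = β·δ·348 gives β = 227/(0.81270·348) ≈ 0.8026.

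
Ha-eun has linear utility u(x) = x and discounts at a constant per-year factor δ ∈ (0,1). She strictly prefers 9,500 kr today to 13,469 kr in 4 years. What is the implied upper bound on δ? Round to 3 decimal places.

Comparing present values: 9500 > δ^4·13469.
Dividing by 13469: δ^4 < 0.70532. Both sides are positive, so the 4th root keeps the direction.
δ < (9500/13469)^(1/4) ≈ 0.916.

δ < 0.916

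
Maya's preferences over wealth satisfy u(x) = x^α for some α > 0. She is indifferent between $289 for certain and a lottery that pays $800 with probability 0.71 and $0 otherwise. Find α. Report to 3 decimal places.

Since u(0) = 0, the lottery's EU is 0.71·800^α.
Setting u(289) equal to that: 289^α = 0.71·800^α ⇒ (289/800)^α = 0.71.
Taking logs: α·ln(289/800) = ln(0.71), so α = -0.342490 / -1.018185 ≈ 0.336.

α ≈ 0.336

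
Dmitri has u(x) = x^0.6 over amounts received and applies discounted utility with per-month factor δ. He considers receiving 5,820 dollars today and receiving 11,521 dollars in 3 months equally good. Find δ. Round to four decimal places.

δ ≈ 0.8723

Indifference means u(5820) = δ^3 · u(11521), so δ^3 = u(5820)/u(11521).
With u(x) = x^0.6: δ^3 = 5820^0.6/11521^0.6 = (5820/11521)^0.6 = 0.66383.
Taking the cube root: δ = 0.66383^(1/3) ≈ 0.8723.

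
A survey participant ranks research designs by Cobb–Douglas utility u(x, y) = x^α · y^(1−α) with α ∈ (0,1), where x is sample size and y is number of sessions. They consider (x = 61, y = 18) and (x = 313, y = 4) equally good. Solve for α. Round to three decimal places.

Set the two utilities equal: 61^α·18^(1−α) = 313^α·4^(1−α).
(61/313)^α = (4/18)^(1−α); take logs: α·ln(61/313) = (1−α)·ln(4/18), i.e. α·-1.635329 = (1−α)·-1.504077.
So α/(1−α) = (-1.504077)/(-1.635329) = 0.919740, and α = 0.919740/1.919740 ≈ 0.479.

α ≈ 0.479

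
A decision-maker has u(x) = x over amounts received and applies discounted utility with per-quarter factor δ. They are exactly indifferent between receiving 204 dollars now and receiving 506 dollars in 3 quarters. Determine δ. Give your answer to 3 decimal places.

Equating discounted utilities: u(204) = δ^3·u(506) ⇒ δ^3 = u(204)/u(506).
With u(x) = x: δ^3 = 204/506 = 0.40316.
Hence δ = (0.40316)^(1/3) = 0.73874.

δ ≈ 0.739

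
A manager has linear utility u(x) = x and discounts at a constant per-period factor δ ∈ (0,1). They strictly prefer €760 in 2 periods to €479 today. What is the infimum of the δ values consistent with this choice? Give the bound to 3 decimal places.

δ > 0.794

Under u(x) = x this choice says 479 < δ^2·760.
Hence δ^2 > 479/760 = 0.63026, and x ↦ x^(1/2) is increasing on (0,∞).
δ > (479/760)^(1/2) ≈ 0.794.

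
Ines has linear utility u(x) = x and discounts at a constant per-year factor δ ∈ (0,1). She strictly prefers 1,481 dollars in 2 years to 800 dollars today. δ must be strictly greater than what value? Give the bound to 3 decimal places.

The preference means 800 < δ^2·1481.
So δ^2 > 800/1481 = 0.54018; taking the square root of both positive sides preserves the inequality.
δ > 0.54018^(1/2) = 0.735.

δ > 0.735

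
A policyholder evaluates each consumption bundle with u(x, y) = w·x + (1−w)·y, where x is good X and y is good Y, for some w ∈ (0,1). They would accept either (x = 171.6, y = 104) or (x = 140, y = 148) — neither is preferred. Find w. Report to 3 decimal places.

u(171.6,104) = u(140,148) means w·171.6 + (1−w)·104 = w·140 + (1−w)·148.
Collecting terms: w·31.6 = (1−w)·44.
So w/(1−w) = 44/31.6 = 1.3924, giving w = 44/(31.6+44) = 0.582.

w = 0.582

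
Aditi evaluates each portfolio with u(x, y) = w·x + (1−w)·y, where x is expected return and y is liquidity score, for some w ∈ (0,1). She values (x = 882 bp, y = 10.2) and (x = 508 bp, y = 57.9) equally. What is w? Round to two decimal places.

Indifference: w·882 + (1−w)·10.2 = w·508 + (1−w)·57.9.
Collecting terms: w·374 = (1−w)·47.7.
Hence w = 47.7/(374+47.7) = 47.7/421.7 = 0.11.

w = 0.11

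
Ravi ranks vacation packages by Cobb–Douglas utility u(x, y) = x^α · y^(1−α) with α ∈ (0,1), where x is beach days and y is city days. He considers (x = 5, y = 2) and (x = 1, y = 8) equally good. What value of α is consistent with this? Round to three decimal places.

α ≈ 0.463

Indifference: 5^α · 2^(1−α) = 1^α · 8^(1−α).
Rearrange to (5/1)^α = (8/2)^(1−α) and take logs: α·1.609438 = (1−α)·1.386294.
With A = 1.609438 and B = 1.386294: α·A = (1−α)·B, so α = B/(A+B) = 1.386294/2.995732 ≈ 0.463.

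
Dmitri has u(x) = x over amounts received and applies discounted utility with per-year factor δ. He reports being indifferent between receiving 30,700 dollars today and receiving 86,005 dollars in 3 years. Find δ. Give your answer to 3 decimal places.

Equating discounted utilities: u(30700) = δ^3·u(86005) ⇒ δ^3 = u(30700)/u(86005).
With u(x) = x: δ^3 = 30700/86005 = 0.35696.
Hence δ = (0.35696)^(1/3) = 0.70937.

δ ≈ 0.709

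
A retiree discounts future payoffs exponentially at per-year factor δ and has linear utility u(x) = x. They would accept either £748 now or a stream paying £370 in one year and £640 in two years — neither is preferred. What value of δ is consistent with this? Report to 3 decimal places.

δ ≈ 0.830

The stream is worth 370δ + 640δ² today, so 370δ + 640δ² = 748.
That is, 640δ² + 370δ − 748 = 0, a quadratic in δ.
δ = (−370 + √(370² + 4·640·748)) / (2·640) = (−370 + √2051780.00) / 1280 ≈ 0.830.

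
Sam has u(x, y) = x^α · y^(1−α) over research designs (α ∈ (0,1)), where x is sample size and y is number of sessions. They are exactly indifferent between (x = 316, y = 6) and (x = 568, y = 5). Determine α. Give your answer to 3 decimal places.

Set the two utilities equal: 316^α·6^(1−α) = 568^α·5^(1−α).
Rearrange to (316/568)^α = (5/6)^(1−α) and take logs: α·-0.586379 = (1−α)·-0.182322.
Thus α·(-0.768701) = -0.182322, so α = -0.182322/-0.768701 ≈ 0.237.

α ≈ 0.237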